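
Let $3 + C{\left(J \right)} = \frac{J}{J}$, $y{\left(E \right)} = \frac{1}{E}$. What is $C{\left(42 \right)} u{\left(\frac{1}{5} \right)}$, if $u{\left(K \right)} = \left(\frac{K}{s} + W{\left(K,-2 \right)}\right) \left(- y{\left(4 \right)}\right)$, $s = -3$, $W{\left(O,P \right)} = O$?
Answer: $\frac{1}{15} \approx 0.066667$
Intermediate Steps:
$C{\left(J \right)} = -2$ ($C{\left(J \right)} = -3 + \frac{J}{J} = -3 + 1 = -2$)
$u{\left(K \right)} = - \frac{K}{6}$ ($u{\left(K \right)} = \left(\frac{K}{-3} + K\right) \left(- \frac{1}{4}\right) = \left(K \left(- \frac{1}{3}\right) + K\right) \left(\left(-1\right) \frac{1}{4}\right) = \left(- \frac{K}{3} + K\right) \left(- \frac{1}{4}\right) = \frac{2 K}{3} \left(- \frac{1}{4}\right) = - \frac{K}{6}$)
$C{\left(42 \right)} u{\left(\frac{1}{5} \right)} = - 2 \left(- \frac{1}{6 \cdot 5}\right) = - 2 \left(\left(- \frac{1}{6}\right) \frac{1}{5}\right) = \left(-2\right) \left(- \frac{1}{30}\right) = \frac{1}{15}$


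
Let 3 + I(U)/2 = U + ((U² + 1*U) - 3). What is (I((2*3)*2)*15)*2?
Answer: 9720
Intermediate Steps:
I(U) = -12 + 2*U² + 4*U (I(U) = -6 + 2*(U + ((U² + 1*U) - 3)) = -6 + 2*(U + ((U² + U) - 3)) = -6 + 2*(U + ((U + U²) - 3)) = -6 + 2*(U + (-3 + U + U²)) = -6 + 2*(-3 + U² + 2*U) = -6 + (-6 + 2*U² + 4*U) = -12 + 2*U² + 4*U)
(I((2*3)*2)*15)*2 = ((-12 + 2*((2*3)*2)² + 4*((2*3)*2))*15)*2 = ((-12 + 2*(6*2)² + 4*(6*2))*15)*2 = ((-12 + 2*12² + 4*12)*15)*2 = ((-12 + 2*144 + 48)*15)*2 = ((-12 + 288 + 48)*15)*2 = (324*15)*2 = 4860*2 = 9720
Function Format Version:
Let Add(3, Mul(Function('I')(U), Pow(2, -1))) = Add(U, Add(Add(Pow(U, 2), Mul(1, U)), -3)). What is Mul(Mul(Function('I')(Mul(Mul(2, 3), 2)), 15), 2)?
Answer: 9720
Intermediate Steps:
Function('I')(U) = Add(-12, Mul(2, Pow(U, 2)), Mul(4, U)) (Function('I')(U) = Add(-6, Mul(2, Add(U, Add(Add(Pow(U, 2), Mul(1, U)), -3)))) = Add(-6, Mul(2, Add(U, Add(Add(Pow(U, 2), U), -3)))) = Add(-6, Mul(2, Add(U, Add(Add(U, Pow(U, 2)), -3)))) = Add(-6, Mul(2, Add(U, Add(-3, U, Pow(U, 2))))) = Add(-6, Mul(2, Add(-3, Pow(U, 2), Mul(2, U)))) = Add(-6, Add(-6, Mul(2, Pow(U, 2)), Mul(4, U))) = Add(-12, Mul(2, Pow(U, 2)), Mul(4, U)))
Mul(Mul(Function('I')(Mul(Mul(2, 3), 2)), 15), 2) = Mul(Mul(Add(-12, Mul(2, Pow(Mul(Mul(2, 3), 2), 2)), Mul(4, Mul(Mul(2, 3), 2))), 15), 2) = Mul(Mul(Add(-12, Mul(2, Pow(Mul(6, 2), 2)), Mul(4, Mul(6, 2))), 15), 2) = Mul(Mul(Add(-12, Mul(2, Pow(12, 2)), Mul(4, 12)), 15), 2) = Mul(Mul(Add(-12, Mul(2, 144), 48), 15), 2) = Mul(Mul(Add(-12, 288, 48), 15), 2) = Mul(Mul(324, 15), 2) = Mul(4860, 2) = 9720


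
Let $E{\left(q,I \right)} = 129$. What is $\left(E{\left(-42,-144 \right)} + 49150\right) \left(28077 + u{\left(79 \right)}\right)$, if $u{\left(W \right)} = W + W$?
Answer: $1391392565$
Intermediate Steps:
$u{\left(W \right)} = 2 W$
$\left(E{\left(-42,-144 \right)} + 49150\right) \left(28077 + u{\left(79 \right)}\right) = \left(129 + 49150\right) \left(28077 + 2 \cdot 79\right) = 49279 \left(28077 + 158\right) = 49279 \cdot 28235 = 1391392565$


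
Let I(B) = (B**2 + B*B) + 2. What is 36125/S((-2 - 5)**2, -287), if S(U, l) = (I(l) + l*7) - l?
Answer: 36125/163018 ≈ 0.22160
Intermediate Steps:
I(B) = 2 + 2*B**2 (I(B) = (B**2 + B**2) + 2 = 2*B**2 + 2 = 2 + 2*B**2)
S(U, l) = 2 + 2*l**2 + 6*l (S(U, l) = ((2 + 2*l**2) + l*7) - l = ((2 + 2*l**2) + 7*l) - l = (2 + 2*l**2 + 7*l) - l = 2 + 2*l**2 + 6*l)
36125/S((-2 - 5)**2, -287) = 36125/(2 + 2*(-287)**2 + 6*(-287)) = 36125/(2 + 2*82369 - 1722) = 36125/(2 + 164738 - 1722) = 36125/163018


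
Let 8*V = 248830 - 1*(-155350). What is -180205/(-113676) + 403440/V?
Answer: 21986341021/2297278284 ≈ 9.5706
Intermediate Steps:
V = 101045/2 (V = (248830 - 1*(-155350))/8 = (248830 + 155350)/8 = (1/8)*404180 = 101045/2 ≈ 50523.)
-180205/(-113676) + 403440/V = -180205/(-113676) + 403440/(101045/2) = -180205*(-1/113676) + 403440*(2/101045) = 180205/113676 + 161376/20209 = 21986341021/2297278284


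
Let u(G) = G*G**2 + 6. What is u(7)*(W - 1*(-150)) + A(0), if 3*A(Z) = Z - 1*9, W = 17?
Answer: 58280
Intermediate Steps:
A(Z) = -3 + Z/3 (A(Z) = (Z - 1*9)/3 = (Z - 9)/3 = (-9 + Z)/3 = -3 + Z/3)
u(G) = 6 + G**3 (u(G) = G**3 + 6 = 6 + G**3)
u(7)*(W - 1*(-150)) + A(0) = (6 + 7**3)*(17 - 1*(-150)) + (-3 + (1/3)*0) = (6 + 343)*(17 + 150) + (-3 + 0) = 349*167 - 3 = 58283 - 3 = 58280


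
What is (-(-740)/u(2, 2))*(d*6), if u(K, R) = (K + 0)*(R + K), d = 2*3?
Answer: 3330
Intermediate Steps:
d = 6
u(K, R) = K*(K + R)
(-(-740)/u(2, 2))*(d*6) = (-(-740)/(2*(2 + 2)))*(6*6) = -(-740)/(2*4)*36 = -(-740)/8*36 = -20*(-37/8)*36 = (185/2)*36 = 3330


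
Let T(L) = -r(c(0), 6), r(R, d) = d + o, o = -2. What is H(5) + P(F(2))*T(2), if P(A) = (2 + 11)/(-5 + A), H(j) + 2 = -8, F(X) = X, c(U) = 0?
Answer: 22/3 ≈ 7.3333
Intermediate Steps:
H(j) = -10 (H(j) = -2 - 8 = -10)
r(R, d) = -2 + d (r(R, d) = d - 2 = -2 + d)
T(L) = -4 (T(L) = -(-2 + 6) = -1*4 = -4)
P(A) = 13/(-5 + A)
H(5) + P(F(2))*T(2) = -10 + (13/(-5 + 2))*(-4) = -10 + (13/(-3))*(-4) = -10 + (13*(-1/3))*(-4) = -10 - 13/3*(-4) = -10 + 52/3 = 22/3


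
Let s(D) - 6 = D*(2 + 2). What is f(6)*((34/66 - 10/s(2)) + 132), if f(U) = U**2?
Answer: 365352/77 ≈ 4744.8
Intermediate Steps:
s(D) = 6 + 4*D (s(D) = 6 + D*(2 + 2) = 6 + D*4 = 6 + 4*D)
f(6)*((34/66 - 10/s(2)) + 132) = 6**2*((34/66 - 10/(6 + 4*2)) + 132) = 36*((34*(1/66) - 10/(6 + 8)) + 132) = 36*((17/33 - 10/14) + 132) = 36*((17/33 - 10*1/14) + 132) = 36*((17/33 - 5/7) + 132) = 36*(-46/231 + 132) = 36*(30446/231) = 365352/77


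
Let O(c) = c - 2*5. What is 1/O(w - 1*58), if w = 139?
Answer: 1/71 ≈ 0.014085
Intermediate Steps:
O(c) = -10 + c (O(c) = c - 10 = -10 + c)
1/O(w - 1*58) = 1/(-10 + (139 - 1*58)) = 1/(-10 + (139 - 58)) = 1/(-10 + 81) = 1/71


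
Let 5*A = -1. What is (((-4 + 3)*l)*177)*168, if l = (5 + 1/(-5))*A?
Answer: 713664/25 ≈ 28547.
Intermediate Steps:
A = -⅕ (A = (⅕)*(-1) = -⅕ ≈ -0.20000)
l = -24/25 (l = (5 + 1/(-5))*(-⅕) = (5 + 1*(-⅕))*(-⅕) = (5 - ⅕)*(-⅕) = (24/5)*(-⅕) = -24/25 ≈ -0.96000)
(((-4 + 3)*l)*177)*168 = (((-4 + 3)*(-24/25))*177)*168 = (-1*(-24/25)*177)*168 = ((24/25)*177)*168 = (4248/25)*168 = 713664/25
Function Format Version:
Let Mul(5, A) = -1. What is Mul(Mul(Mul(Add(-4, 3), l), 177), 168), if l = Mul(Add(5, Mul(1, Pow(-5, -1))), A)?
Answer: Rational(713664, 25) ≈ 28547.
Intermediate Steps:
A = Rational(-1, 5) (A = Mul(Rational(1, 5), -1) = Rational(-1, 5) ≈ -0.20000)
l = Rational(-24, 25) (l = Mul(Add(5, Mul(1, Pow(-5, -1))), Rational(-1, 5)) = Mul(Add(5, Mul(1, Rational(-1, 5))), Rational(-1, 5)) = Mul(Add(5, Rational(-1, 5)), Rational(-1, 5)) = Mul(Rational(24, 5), Rational(-1, 5)) = Rational(-24, 25) ≈ -0.96000)
Mul(Mul(Mul(Add(-4, 3), l), 177), 168) = Mul(Mul(Mul(Add(-4, 3), Rational(-24, 25)), 177), 168) = Mul(Mul(Mul(-1, Rational(-24, 25)), 177), 168) = Mul(Mul(Rational(24, 25), 177), 168) = Mul(Rational(4248, 25), 168) = Rational(713664, 25)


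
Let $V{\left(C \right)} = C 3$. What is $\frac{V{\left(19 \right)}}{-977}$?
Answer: $- \frac{57}{977} \approx -0.058342$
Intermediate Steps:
$V{\left(C \right)} = 3 C$
$\frac{V{\left(19 \right)}}{-977} = \frac{3 \cdot 19}{-977} = 57 \left(- \frac{1}{977}\right) = - \frac{57}{977}$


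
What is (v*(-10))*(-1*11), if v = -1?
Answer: -110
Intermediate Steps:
(v*(-10))*(-1*11) = (-1*(-10))*(-1*11) = 10*(-11) = -110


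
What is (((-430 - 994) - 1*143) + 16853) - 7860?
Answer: 7426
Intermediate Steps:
(((-430 - 994) - 1*143) + 16853) - 7860 = ((-1424 - 143) + 16853) - 7860 = (-1567 + 16853) - 7860 = 15286 - 7860 = 7426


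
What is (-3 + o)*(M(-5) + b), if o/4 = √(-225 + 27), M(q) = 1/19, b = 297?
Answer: -16932/19 + 67728*I*√22/19 ≈ -891.16 + 16720.0*I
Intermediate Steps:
M(q) = 1/19
o = 12*I*√22 (o = 4*√(-225 + 27) = 4*√(-198) = 4*(3*I*√22) = 12*I*√22 ≈ 56.285*I)
(-3 + o)*(M(-5) + b) = (-3 + 12*I*√22)*(1/19 + 297) = (-3 + 12*I*√22)*(5644/19) = -16932/19 + 67728*I*√22/19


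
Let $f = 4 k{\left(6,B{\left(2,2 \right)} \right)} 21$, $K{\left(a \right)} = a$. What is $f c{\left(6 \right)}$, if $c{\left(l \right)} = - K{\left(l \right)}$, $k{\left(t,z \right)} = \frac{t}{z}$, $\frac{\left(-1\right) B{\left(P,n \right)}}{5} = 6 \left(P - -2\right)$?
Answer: $\frac{126}{5} \approx 25.2$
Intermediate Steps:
$B{\left(P,n \right)} = -60 - 30 P$ ($B{\left(P,n \right)} = - 5 \cdot 6 \left(P - -2\right) = - 5 \cdot 6 \left(P + 2\right) = - 5 \cdot 6 \left(2 + P\right) = - 5 \left(12 + 6 P\right) = -60 - 30 P$)
$c{\left(l \right)} = - l$
$f = - \frac{21}{5}$ ($f = 4 \frac{6}{-60 - 60} \cdot 21 = 4 \frac{6}{-120} \cdot 21 = 4 \cdot 6 \left(- \frac{1}{120}\right) 21 = 4 \left(- \frac{1}{20}\right) 21 = \left(- \frac{1}{5}\right) 21 = - \frac{21}{5} \approx -4.2$)
$f c{\left(6 \right)} = - \frac{21 \left(\left(-1\right) 6\right)}{5} = \left(- \frac{21}{5}\right) \left(-6\right) = \frac{126}{5}$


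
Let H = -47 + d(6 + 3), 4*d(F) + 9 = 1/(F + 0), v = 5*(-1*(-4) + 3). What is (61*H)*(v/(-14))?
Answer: 135115/18 ≈ 7506.4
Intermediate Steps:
v = 35 (v = 5*(4 + 3) = 5*7 = 35)
d(F) = -9/4 + 1/(4*F) (d(F) = -9/4 + 1/(4*(F + 0)) = -9/4 + 1/(4*F))
H = -443/9 (H = -47 + (1 - 9*(6 + 3))/(4*(6 + 3)) = -47 + (1/4)*(1 - 9*9)/9 = -47 + (1/4)*(1/9)*(1 - 81) = -47 + (1/4)*(1/9)*(-80) = -47 - 20/9 = -443/9 ≈ -49.222)
(61*H)*(v/(-14)) = (61*(-443/9))*(35/(-14)) = -945805*(-1)/(9*14) = -27023/9*(-5/2) = 135115/18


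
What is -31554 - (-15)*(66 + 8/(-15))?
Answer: -30572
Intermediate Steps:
-31554 - (-15)*(66 + 8/(-15)) = -31554 - (-15)*(66 + 8*(-1/15)) = -31554 - (-15)*(66 - 8/15) = -31554 - (-15)*982/15 = -31554 - 1*(-982) = -31554 + 982 = -30572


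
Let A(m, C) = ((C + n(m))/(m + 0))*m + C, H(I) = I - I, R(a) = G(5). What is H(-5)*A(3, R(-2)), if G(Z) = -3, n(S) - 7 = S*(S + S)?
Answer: 0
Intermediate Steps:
n(S) = 7 + 2*S² (n(S) = 7 + S*(S + S) = 7 + S*(2*S) = 7 + 2*S²)
R(a) = -3
H(I) = 0
A(m, C) = 7 + 2*C + 2*m² (A(m, C) = ((C + (7 + 2*m²))/(m + 0))*m + C = ((7 + C + 2*m²)/m)*m + C = (7 + C + 2*m²) + C = 7 + 2*C + 2*m²)
H(-5)*A(3, R(-2)) = 0*(7 + 2*(-3) + 2*3²) = 0*(7 - 6 + 2*9) = 0*(7 - 6 + 18) = 0*19 = 0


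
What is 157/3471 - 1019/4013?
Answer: -2906908/13929123 ≈ -0.20869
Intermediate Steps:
157/3471 - 1019/4013 = -2906908/13929123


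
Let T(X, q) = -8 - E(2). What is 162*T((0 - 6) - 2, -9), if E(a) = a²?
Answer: -1944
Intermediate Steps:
T(X, q) = -12 (T(X, q) = -8 - 1*2² = -8 - 1*4 = -8 - 4 = -12)
162*T((0 - 6) - 2, -9) = 162*(-12) = -1944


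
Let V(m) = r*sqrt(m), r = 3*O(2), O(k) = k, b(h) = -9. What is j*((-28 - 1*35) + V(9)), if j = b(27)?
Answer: 405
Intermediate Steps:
j = -9
r = 6 (r = 3*2 = 6)
V(m) = 6*sqrt(m)
j*((-28 - 1*35) + V(9)) = -9*((-28 - 1*35) + 6*sqrt(9)) = -9*((-28 - 35) + 6*3) = -9*(-63 + 18) = -9*(-45) = 405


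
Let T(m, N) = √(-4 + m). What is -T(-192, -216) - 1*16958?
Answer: -16958 - 14*I ≈ -16958.0 - 14.0*I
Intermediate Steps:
-T(-192, -216) - 1*16958 = -√(-4 - 192) - 1*16958 = -√(-196) - 16958 = -14*I - 16958 = -16958 - 14*I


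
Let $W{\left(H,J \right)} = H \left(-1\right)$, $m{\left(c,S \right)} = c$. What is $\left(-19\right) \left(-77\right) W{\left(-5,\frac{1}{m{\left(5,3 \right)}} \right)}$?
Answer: $7315$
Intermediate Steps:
$W{\left(H,J \right)} = - H$
$\left(-19\right) \left(-77\right) W{\left(-5,\frac{1}{m{\left(5,3 \right)}} \right)} = \left(-19\right) \left(-77\right) \left(\left(-1\right) \left(-5\right)\right) = 1463 \cdot 5 = 7315$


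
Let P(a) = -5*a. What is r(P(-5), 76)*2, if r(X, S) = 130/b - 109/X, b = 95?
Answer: -2842/475 ≈ -5.9832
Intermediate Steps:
r(X, S) = 26/19 - 109/X (r(X, S) = 130/95 - 109/X = 130*(1/95) - 109/X = 26/19 - 109/X)
r(P(-5), 76)*2 = (26/19 - 109/((-5*(-5))))*2 = (26/19 - 109/25)*2 = -1421/475*2 = -2842/475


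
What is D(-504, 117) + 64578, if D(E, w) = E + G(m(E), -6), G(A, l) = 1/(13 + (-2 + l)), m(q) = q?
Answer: 320371/5 ≈ 64074.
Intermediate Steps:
G(A, l) = 1/(11 + l)
D(E, w) = ⅕ + E (D(E, w) = E + 1/(11 - 6) = E + 1/5 = E + ⅕ = ⅕ + E)
D(-504, 117) + 64578 = (⅕ - 504) + 64578 = -2519/5 + 64578 = 320371/5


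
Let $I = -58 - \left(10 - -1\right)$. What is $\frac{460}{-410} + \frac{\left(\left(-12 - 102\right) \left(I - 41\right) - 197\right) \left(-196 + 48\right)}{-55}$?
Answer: $\frac{74894794}{2255} \approx 33213.0$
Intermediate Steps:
$I = -69$ ($I = -58 - \left(10 + 1\right) = -58 - 11 = -69$)
$\frac{460}{-410} + \frac{\left(\left(-12 - 102\right) \left(I - 41\right) - 197\right) \left(-196 + 48\right)}{-55} = \frac{460}{-410} + \frac{\left(\left(-12 - 102\right) \left(-69 - 41\right) - 197\right) \left(-196 + 48\right)}{-55} = 460 \left(- \frac{1}{410}\right) + \left(\left(-114\right) \left(-110\right) - 197\right) \left(-148\right) \left(- \frac{1}{55}\right) = - \frac{46}{41} + \left(12540 - 197\right) \left(-148\right) \left(- \frac{1}{55}\right) = - \frac{46}{41} + 12343 \left(-148\right) \left(- \frac{1}{55}\right) = - \frac{46}{41} - - \frac{1826764}{55} = - \frac{46}{41} + \frac{1826764}{55} = \frac{74894794}{2255}$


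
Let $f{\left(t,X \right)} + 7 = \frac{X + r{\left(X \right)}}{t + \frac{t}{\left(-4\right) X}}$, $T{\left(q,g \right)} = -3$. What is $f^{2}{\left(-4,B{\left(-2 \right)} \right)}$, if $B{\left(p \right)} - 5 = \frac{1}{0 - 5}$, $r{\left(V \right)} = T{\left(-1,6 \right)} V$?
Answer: $\frac{4133089}{207025} \approx 19.964$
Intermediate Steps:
$r{\left(V \right)} = - 3 V$
$B{\left(p \right)} = \frac{24}{5}$ ($B{\left(p \right)} = 5 + \frac{1}{0 - 5} = 5 + \frac{1}{-5} = 5 - \frac{1}{5} = \frac{24}{5}$)
$f{\left(t,X \right)} = -7 - \frac{2 X}{t - \frac{t}{4 X}}$ ($f{\left(t,X \right)} = -7 + \frac{X - 3 X}{t + \frac{t}{\left(-4\right) X}} = -7 + \frac{\left(-2\right) X}{t + t \left(- \frac{1}{4 X}\right)} = -7 + \frac{\left(-2\right) X}{t - \frac{t}{4 X}} = -7 - \frac{2 X}{t - \frac{t}{4 X}}$)
$f^{2}{\left(-4,B{\left(-2 \right)} \right)} = \left(\frac{- 8 \left(\frac{24}{5}\right)^{2} + 7 \left(-4\right) - \frac{672}{5} \left(-4\right)}{\left(-4\right) \left(-1 + 4 \cdot \frac{24}{5}\right)}\right)^{2} = \left(- \frac{\left(-8\right) \frac{576}{25} - 28 + \frac{2688}{5}}{4 \left(-1 + \frac{96}{5}\right)}\right)^{2} = \left(- \frac{- \frac{4608}{25} - 28 + \frac{2688}{5}}{4 \cdot \frac{91}{5}}\right)^{2} = \left(\left(- \frac{1}{4}\right) \frac{5}{91} \cdot \frac{8132}{25}\right)^{2} = \left(- \frac{2033}{455}\right)^{2} = \frac{4133089}{207025}$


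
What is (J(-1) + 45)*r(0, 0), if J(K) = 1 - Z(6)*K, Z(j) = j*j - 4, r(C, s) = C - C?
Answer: 0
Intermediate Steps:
r(C, s) = 0
Z(j) = -4 + j² (Z(j) = j² - 4 = -4 + j²)
J(K) = 1 - 32*K (J(K) = 1 - (-4 + 6²)*K = 1 - (-4 + 36)*K = 1 - 32*K)
(J(-1) + 45)*r(0, 0) = ((1 - 32*(-1)) + 45)*0 = ((1 + 32) + 45)*0 = (33 + 45)*0 = 78*0 = 0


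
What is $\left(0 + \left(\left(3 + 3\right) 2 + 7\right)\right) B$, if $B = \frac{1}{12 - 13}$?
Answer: $-19$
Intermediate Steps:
$B = -1$ ($B = \frac{1}{-1} = -1$)
$\left(0 + \left(\left(3 + 3\right) 2 + 7\right)\right) B = \left(0 + \left(\left(3 + 3\right) 2 + 7\right)\right) \left(-1\right) = \left(0 + \left(6 \cdot 2 + 7\right)\right) \left(-1\right) = \left(0 + \left(12 + 7\right)\right) \left(-1\right) = \left(0 + 19\right) \left(-1\right) = 19 \left(-1\right) = -19$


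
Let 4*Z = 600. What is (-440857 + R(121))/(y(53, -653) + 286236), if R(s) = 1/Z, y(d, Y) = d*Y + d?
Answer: -66128549/37752000 ≈ -1.7517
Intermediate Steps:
Z = 150 (Z = (¼)*600 = 150)
y(d, Y) = d + Y*d (y(d, Y) = Y*d + d = d + Y*d)
R(s) = 1/150
(-440857 + R(121))/(y(53, -653) + 286236) = (-440857 + 1/150)/(53*(1 - 653) + 286236) = -66128549/(150*(53*(-652) + 286236)) = -66128549/(150*(-34556 + 286236)) = -66128549/150/251680 = -66128549/150*1/251680 = -66128549/37752000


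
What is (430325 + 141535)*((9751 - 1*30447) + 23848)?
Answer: 1802502720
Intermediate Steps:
(430325 + 141535)*((9751 - 1*30447) + 23848) = 571860*((9751 - 30447) + 23848) = 571860*(-20696 + 23848) = 571860*3152 = 1802502720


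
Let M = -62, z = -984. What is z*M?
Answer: 61008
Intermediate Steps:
z*M = -984*(-62) = 61008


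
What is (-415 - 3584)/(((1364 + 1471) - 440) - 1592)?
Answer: -3999/803 ≈ -4.9801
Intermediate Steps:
(-415 - 3584)/(((1364 + 1471) - 440) - 1592) = -3999/((2835 - 440) - 1592) = -3999/(2395 - 1592) = -3999/803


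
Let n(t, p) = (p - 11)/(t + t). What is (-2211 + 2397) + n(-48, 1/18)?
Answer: 321605/1728 ≈ 186.11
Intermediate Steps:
n(t, p) = (-11 + p)/(2*t) (n(t, p) = (-11 + p)/((2*t)) = (-11 + p)*(1/(2*t)) = (-11 + p)/(2*t))
(-2211 + 2397) + n(-48, 1/18) = (-2211 + 2397) + (1/2)*(-11 + 1/18)/(-48) = 186 + (1/2)*(-1/48)*(-11 + 1/18) = 186 + (1/2)*(-1/48)*(-197/18) = 186 + 197/1728 = 321605/1728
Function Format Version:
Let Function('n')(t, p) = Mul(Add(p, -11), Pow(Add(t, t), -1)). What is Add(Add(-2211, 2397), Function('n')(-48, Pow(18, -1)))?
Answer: Rational(321605, 1728) ≈ 186.11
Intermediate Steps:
Function('n')(t, p) = Mul(Rational(1, 2), Pow(t, -1), Add(-11, p)) (Function('n')(t, p) = Mul(Add(-11, p), Pow(Mul(2, t), -1)) = Mul(Add(-11, p), Mul(Rational(1, 2), Pow(t, -1))) = Mul(Rational(1, 2), Pow(t, -1), Add(-11, p)))
Add(Add(-2211, 2397), Function('n')(-48, Pow(18, -1))) = Add(Add(-2211, 2397), Mul(Rational(1, 2), Pow(-48, -1), Add(-11, Pow(18, -1)))) = Add(186, Mul(Rational(1, 2), Rational(-1, 48), Add(-11, Rational(1, 18)))) = Add(186, Mul(Rational(1, 2), Rational(-1, 48), Rational(-197, 18))) = Add(186, Rational(197, 1728)) = Rational(321605, 1728)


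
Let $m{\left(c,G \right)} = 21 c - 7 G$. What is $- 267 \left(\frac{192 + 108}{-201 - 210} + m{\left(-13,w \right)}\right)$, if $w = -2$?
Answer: $\frac{9500661}{137} \approx 69348.0$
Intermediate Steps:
$m{\left(c,G \right)} = - 7 G + 21 c$
$- 267 \left(\frac{192 + 108}{-201 - 210} + m{\left(-13,w \right)}\right) = - 267 \left(\frac{192 + 108}{-201 - 210} + \left(\left(-7\right) \left(-2\right) + 21 \left(-13\right)\right)\right) = - 267 \left(\frac{300}{-411} + \left(14 - 273\right)\right) = - 267 \left(300 \left(- \frac{1}{411}\right) - 259\right) = - 267 \left(- \frac{100}{137} - 259\right) = \left(-267\right) \left(- \frac{35583}{137}\right) = \frac{9500661}{137}$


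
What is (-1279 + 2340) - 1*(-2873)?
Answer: 3934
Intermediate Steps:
(-1279 + 2340) - 1*(-2873) = 1061 + 2873 = 3934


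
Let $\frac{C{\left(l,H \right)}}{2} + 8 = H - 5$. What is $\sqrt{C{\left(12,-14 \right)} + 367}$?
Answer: $\sqrt{313} \approx 17.692$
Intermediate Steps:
$C{\left(l,H \right)} = -26 + 2 H$ ($C{\left(l,H \right)} = -16 + 2 \left(H - 5\right) = -16 + 2 \left(-5 + H\right) = -16 + \left(-10 + 2 H\right) = -26 + 2 H$)
$\sqrt{C{\left(12,-14 \right)} + 367} = \sqrt{\left(-26 + 2 \left(-14\right)\right) + 367} = \sqrt{\left(-26 - 28\right) + 367} = \sqrt{-54 + 367} = \sqrt{313}$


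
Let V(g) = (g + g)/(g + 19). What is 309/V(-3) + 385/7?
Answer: -769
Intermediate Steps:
V(g) = 2*g/(19 + g) (V(g) = (2*g)/(19 + g) = 2*g/(19 + g))
309/V(-3) + 385/7 = 309/((2*(-3)/(19 - 3))) + 385/7 = 309/((2*(-3)/16)) + 385*(1/7) = 309/((2*(-3)*(1/16))) + 55 = 309/(-3/8) + 55 = 309*(-8/3) + 55 = -824 + 55 = -769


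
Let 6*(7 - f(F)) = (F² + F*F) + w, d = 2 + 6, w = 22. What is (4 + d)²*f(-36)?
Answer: -61728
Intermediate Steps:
d = 8
f(F) = 10/3 - F²/3 (f(F) = 7 - ((F² + F*F) + 22)/6 = 7 - ((F² + F²) + 22)/6 = 7 - (2*F² + 22)/6 = 7 - (22 + 2*F²)/6 = 7 + (-11/3 - F²/3) = 10/3 - F²/3)
(4 + d)²*f(-36) = (4 + 8)²*(10/3 - ⅓*(-36)²) = 12²*(10/3 - ⅓*1296) = 144*(10/3 - 432) = 144*(-1286/3) = -61728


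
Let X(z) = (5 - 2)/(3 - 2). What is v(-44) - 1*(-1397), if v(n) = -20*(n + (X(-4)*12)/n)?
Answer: 25227/11 ≈ 2293.4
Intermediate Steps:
X(z) = 3 (X(z) = 3/1 = 3*1 = 3)
v(n) = -720/n - 20*n (v(n) = -20*(n + (3*12)/n) = -20*(n + 36/n) = -720/n - 20*n)
v(-44) - 1*(-1397) = (-720/(-44) - 20*(-44)) - 1*(-1397) = (-720*(-1/44) + 880) + 1397 = (180/11 + 880) + 1397 = 9860/11 + 1397 = 25227/11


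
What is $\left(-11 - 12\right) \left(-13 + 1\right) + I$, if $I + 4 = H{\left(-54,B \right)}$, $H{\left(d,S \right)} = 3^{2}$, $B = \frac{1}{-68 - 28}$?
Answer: $281$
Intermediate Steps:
$B = - \frac{1}{96}$ ($B = \frac{1}{-96} = - \frac{1}{96} \approx -0.010417$)
$H{\left(d,S \right)} = 9$
$I = 5$ ($I = -4 + 9 = 5$)
$\left(-11 - 12\right) \left(-13 + 1\right) + I = \left(-11 - 12\right) \left(-13 + 1\right) + 5 = \left(-23\right) \left(-12\right) + 5 = 276 + 5 = 281$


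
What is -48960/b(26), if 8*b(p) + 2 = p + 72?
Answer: -4080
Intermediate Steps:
b(p) = 35/4 + p/8 (b(p) = -¼ + (p + 72)/8 = -¼ + (72 + p)/8 = -¼ + (9 + p/8) = 35/4 + p/8)
-48960/b(26) = -48960/(35/4 + (⅛)*26) = -48960/(35/4 + 13/4) = -48960/12 = -48960*1/12 = -4080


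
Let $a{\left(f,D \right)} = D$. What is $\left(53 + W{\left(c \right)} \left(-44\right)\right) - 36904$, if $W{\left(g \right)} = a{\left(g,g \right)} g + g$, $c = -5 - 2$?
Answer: $-38699$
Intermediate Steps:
$c = -7$ ($c = -5 - 2 = -7$)
$W{\left(g \right)} = g + g^{2}$ ($W{\left(g \right)} = g g + g = g^{2} + g = g + g^{2}$)
$\left(53 + W{\left(c \right)} \left(-44\right)\right) - 36904 = \left(53 + - 7 \left(1 - 7\right) \left(-44\right)\right) - 36904 = \left(53 + \left(-7\right) \left(-6\right) \left(-44\right)\right) - 36904 = \left(53 + 42 \left(-44\right)\right) - 36904 = \left(53 - 1848\right) - 36904 = -1795 - 36904 = -38699$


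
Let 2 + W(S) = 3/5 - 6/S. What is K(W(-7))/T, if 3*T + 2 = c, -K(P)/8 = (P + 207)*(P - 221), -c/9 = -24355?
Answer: 1344729696/268511425 ≈ 5.0081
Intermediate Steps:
c = 219195 (c = -9*(-24355) = 219195)
W(S) = -7/5 - 6/S (W(S) = -2 + (3/5 - 6/S) = -2 + (3*(⅕) - 6/S) = -2 + (⅗ - 6/S) = -7/5 - 6/S)
K(P) = -8*(-221 + P)*(207 + P) (K(P) = -8*(P + 207)*(P - 221) = -8*(207 + P)*(-221 + P) = -8*(-221 + P)*(207 + P))
T = 219193/3 (T = -⅔ + (⅓)*219195 = -⅔ + 73065 = 219193/3 ≈ 73064.)
K(W(-7))/T = (365976 - 8*(-7/5 - 6/(-7))² + 112*(-7/5 - 6/(-7)))/(219193/3) = (365976 - 8*(-7/5 - 6*(-⅐))² + 112*(-7/5 - 6*(-⅐)))*(3/219193) = (365976 - 8*(-7/5 + 6/7)² + 112*(-7/5 + 6/7))*(3/219193) = (365976 - 8*(-19/35)² + 112*(-19/35))*(3/219193) = (365976 - 8*361/1225 - 304/5)*(3/219193) = (365976 - 2888/1225 - 304/5)*(3/219193) = (448243232/1225)*(3/219193) = 1344729696/268511425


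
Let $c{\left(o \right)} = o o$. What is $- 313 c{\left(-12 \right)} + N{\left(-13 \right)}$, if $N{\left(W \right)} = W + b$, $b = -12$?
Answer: $-45097$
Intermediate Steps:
$c{\left(o \right)} = o^{2}$
$N{\left(W \right)} = -12 + W$ ($N{\left(W \right)} = W - 12 = -12 + W$)
$- 313 c{\left(-12 \right)} + N{\left(-13 \right)} = - 313 \left(-12\right)^{2} - 25 = \left(-313\right) 144 - 25 = -45072 - 25 = -45097$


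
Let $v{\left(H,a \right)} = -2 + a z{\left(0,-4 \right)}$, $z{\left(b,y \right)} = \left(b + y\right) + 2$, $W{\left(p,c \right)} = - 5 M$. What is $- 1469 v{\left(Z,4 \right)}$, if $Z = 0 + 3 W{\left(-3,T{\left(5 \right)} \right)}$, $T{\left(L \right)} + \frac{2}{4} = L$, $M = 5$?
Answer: $14690$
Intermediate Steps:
$T{\left(L \right)} = - \frac{1}{2} + L$
$W{\left(p,c \right)} = -25$ ($W{\left(p,c \right)} = \left(-5\right) 5 = -25$)
$Z = -75$ ($Z = 0 + 3 \left(-25\right) = 0 - 75 = -75$)
$z{\left(b,y \right)} = 2 + b + y$
$v{\left(H,a \right)} = -2 - 2 a$ ($v{\left(H,a \right)} = -2 + a \left(2 + 0 - 4\right) = -2 + a \left(-2\right) = -2 - 2 a$)
$- 1469 v{\left(Z,4 \right)} = - 1469 \left(-2 - 8\right) = \left(-1469\right) \left(-10\right) = 14690$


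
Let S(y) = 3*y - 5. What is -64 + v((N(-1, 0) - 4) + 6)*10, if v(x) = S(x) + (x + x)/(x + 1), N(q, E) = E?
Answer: -122/3 ≈ -40.667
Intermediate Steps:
S(y) = -5 + 3*y
v(x) = -5 + 3*x + 2*x/(1 + x) (v(x) = (-5 + 3*x) + (x + x)/(x + 1) = (-5 + 3*x) + (2*x)/(1 + x) = (-5 + 3*x) + 2*x/(1 + x) = -5 + 3*x + 2*x/(1 + x))
-64 + v((N(-1, 0) - 4) + 6)*10 = -64 + ((-5 + 3*((0 - 4) + 6)²)/(1 + ((0 - 4) + 6)))*10 = -64 + ((-5 + 3*(-4 + 6)²)/(1 + (-4 + 6)))*10 = -64 + ((-5 + 3*2²)/(1 + 2))*10 = -64 + ((-5 + 3*4)/3)*10 = -64 + ((-5 + 12)/3)*10 = -64 + ((⅓)*7)*10 = -64 + (7/3)*10 = -64 + 70/3 = -122/3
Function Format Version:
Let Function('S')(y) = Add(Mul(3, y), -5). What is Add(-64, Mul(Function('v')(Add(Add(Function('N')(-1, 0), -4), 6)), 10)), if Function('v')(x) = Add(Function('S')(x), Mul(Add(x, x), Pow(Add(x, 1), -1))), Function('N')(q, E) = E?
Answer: Rational(-122, 3) ≈ -40.667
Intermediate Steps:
Function('S')(y) = Add(-5, Mul(3, y))
Function('v')(x) = Add(-5, Mul(3, x), Mul(2, x, Pow(Add(1, x), -1))) (Function('v')(x) = Add(Add(-5, Mul(3, x)), Mul(Add(x, x), Pow(Add(x, 1), -1))) = Add(Add(-5, Mul(3, x)), Mul(Mul(2, x), Pow(Add(1, x), -1))) = Add(Add(-5, Mul(3, x)), Mul(2, x, Pow(Add(1, x), -1))) = Add(-5, Mul(3, x), Mul(2, x, Pow(Add(1, x), -1))))
Add(-64, Mul(Function('v')(Add(Add(Function('N')(-1, 0), -4), 6)), 10)) = Add(-64, Mul(Mul(Pow(Add(1, Add(Add(0, -4), 6)), -1), Add(-5, Mul(3, Pow(Add(Add(0, -4), 6), 2)))), 10)) = Add(-64, Mul(Mul(Pow(Add(1, Add(-4, 6)), -1), Add(-5, Mul(3, Pow(Add(-4, 6), 2)))), 10)) = Add(-64, Mul(Mul(Pow(Add(1, 2), -1), Add(-5, Mul(3, Pow(2, 2)))), 10)) = Add(-64, Mul(Mul(Pow(3, -1), Add(-5, Mul(3, 4))), 10)) = Add(-64, Mul(Mul(Rational(1, 3), Add(-5, 12)), 10)) = Add(-64, Mul(Mul(Rational(1, 3), 7), 10)) = Add(-64, Mul(Rational(7, 3), 10)) = Add(-64, Rational(70, 3)) = Rational(-122, 3)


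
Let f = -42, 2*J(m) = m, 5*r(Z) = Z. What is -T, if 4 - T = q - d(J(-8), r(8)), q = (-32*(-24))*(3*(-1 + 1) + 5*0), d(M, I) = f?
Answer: 38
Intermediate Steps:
r(Z) = Z/5
J(m) = m/2
d(M, I) = -42
q = 0 (q = 768*(3*0 + 0) = 768*(0 + 0) = 768*0 = 0)
T = -38 (T = 4 - (0 - 1*(-42)) = 4 - (0 + 42) = 4 - 1*42 = 4 - 42 = -38)
-T = -1*(-38) = 38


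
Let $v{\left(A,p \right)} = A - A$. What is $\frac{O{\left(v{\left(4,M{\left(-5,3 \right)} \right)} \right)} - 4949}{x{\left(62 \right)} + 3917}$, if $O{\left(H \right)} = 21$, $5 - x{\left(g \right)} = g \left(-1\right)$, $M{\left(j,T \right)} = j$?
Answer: $- \frac{308}{249} \approx -1.2369$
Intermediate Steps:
$x{\left(g \right)} = 5 + g$ ($x{\left(g \right)} = 5 - g \left(-1\right) = 5 - - g = 5 + g$)
$v{\left(A,p \right)} = 0$
$\frac{O{\left(v{\left(4,M{\left(-5,3 \right)} \right)} \right)} - 4949}{x{\left(62 \right)} + 3917} = \frac{21 - 4949}{\left(5 + 62\right) + 3917} = - \frac{4928}{67 + 3917} = - \frac{4928}{3984} = \left(-4928\right) \frac{1}{3984} = - \frac{308}{249}$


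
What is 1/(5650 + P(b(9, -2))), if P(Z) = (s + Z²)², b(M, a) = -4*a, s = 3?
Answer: 1/10139 ≈ 9.8629e-5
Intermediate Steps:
P(Z) = (3 + Z²)²
1/(5650 + P(b(9, -2))) = 1/(5650 + (3 + (-4*(-2))²)²) = 1/(5650 + (3 + 8²)²) = 1/(5650 + (3 + 64)²) = 1/(5650 + 67²) = 1/(5650 + 4489) = 1/10139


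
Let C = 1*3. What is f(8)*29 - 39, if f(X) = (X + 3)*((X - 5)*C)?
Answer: 2832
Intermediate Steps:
C = 3
f(X) = (-15 + 3*X)*(3 + X) (f(X) = (X + 3)*((X - 5)*3) = (3 + X)*((-5 + X)*3) = (3 + X)*(-15 + 3*X) = (-15 + 3*X)*(3 + X))
f(8)*29 - 39 = (-45 - 6*8 + 3*8²)*29 - 39 = (-45 - 48 + 3*64)*29 - 39 = (-45 - 48 + 192)*29 - 39 = 99*29 - 39 = 2871 - 39 = 2832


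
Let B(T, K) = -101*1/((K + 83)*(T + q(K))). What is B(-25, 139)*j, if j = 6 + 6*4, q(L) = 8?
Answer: 505/629 ≈ 0.80286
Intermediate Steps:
B(T, K) = -101/((8 + T)*(83 + K)) (B(T, K) = -101*1/((K + 83)*(T + 8)) = -101*1/((8 + T)*(83 + K)) = -101/((8 + T)*(83 + K)))
j = 30 (j = 6 + 24 = 30)
B(-25, 139)*j = -101/(664 + 8*139 + 83*(-25) + 139*(-25))*30 = -101/(664 + 1112 - 2075 - 3475)*30 = -101/(-3774)*30 = -101*(-1/3774)*30 = (101/3774)*30 = 505/629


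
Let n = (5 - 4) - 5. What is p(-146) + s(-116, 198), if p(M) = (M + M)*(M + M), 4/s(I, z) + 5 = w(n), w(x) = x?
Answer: 767372/9 ≈ 85264.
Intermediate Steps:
n = -4 (n = 1 - 5 = -4)
s(I, z) = -4/9 (s(I, z) = 4/(-5 - 4) = 4/(-9) = 4*(-1/9) = -4/9)
p(M) = 4*M**2 (p(M) = (2*M)*(2*M) = 4*M**2)
p(-146) + s(-116, 198) = 4*(-146)**2 - 4/9 = 4*21316 - 4/9 = 85264 - 4/9 = 767372/9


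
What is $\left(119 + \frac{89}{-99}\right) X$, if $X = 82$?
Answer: $\frac{958744}{99} \approx 9684.3$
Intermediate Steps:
$\left(119 + \frac{89}{-99}\right) X = \left(119 + \frac{89}{-99}\right) 82 = \left(119 + 89 \left(- \frac{1}{99}\right)\right) 82 = \left(119 - \frac{89}{99}\right) 82 = \frac{11692}{99} \cdot 82 = \frac{958744}{99}$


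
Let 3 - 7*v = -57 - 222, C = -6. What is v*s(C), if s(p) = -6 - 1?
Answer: -282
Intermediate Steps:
v = 282/7 (v = 3/7 - (-57 - 222)/7 = 3/7 - ⅐*(-279) = 3/7 + 279/7 = 282/7 ≈ 40.286)
s(p) = -7
v*s(C) = (282/7)*(-7) = -282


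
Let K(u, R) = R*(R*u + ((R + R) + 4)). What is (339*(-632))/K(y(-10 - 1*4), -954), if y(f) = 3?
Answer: -17854/378897 ≈ -0.047121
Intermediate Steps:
K(u, R) = R*(4 + 2*R + R*u) (K(u, R) = R*(R*u + (2*R + 4)) = R*(R*u + (4 + 2*R)) = R*(4 + 2*R + R*u))
(339*(-632))/K(y(-10 - 1*4), -954) = (339*(-632))/((-954*(4 + 2*(-954) - 954*3))) = -214248*(-1/(954*(4 - 1908 - 2862))) = -214248/((-954*(-4766))) = -214248/4546764 = -214248*1/4546764 = -17854/378897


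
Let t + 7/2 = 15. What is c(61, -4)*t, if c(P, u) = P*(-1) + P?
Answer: 0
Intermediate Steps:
c(P, u) = 0 (c(P, u) = -P + P = 0)
t = 23/2 (t = -7/2 + 15 = 23/2 ≈ 11.500)
c(61, -4)*t = 0*(23/2) = 0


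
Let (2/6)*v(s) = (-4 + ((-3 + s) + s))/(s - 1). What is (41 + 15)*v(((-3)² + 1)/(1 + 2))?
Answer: -24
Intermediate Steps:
v(s) = 3*(-7 + 2*s)/(-1 + s) (v(s) = 3*((-4 + ((-3 + s) + s))/(s - 1)) = 3*((-4 + (-3 + 2*s))/(-1 + s)) = 3*((-7 + 2*s)/(-1 + s)) = 3*(-7 + 2*s)/(-1 + s))
(41 + 15)*v(((-3)² + 1)/(1 + 2)) = (41 + 15)*(3*(-7 + 2*(((-3)² + 1)/(1 + 2)))/(-1 + ((-3)² + 1)/(1 + 2))) = 56*(3*(-7 + 2*((9 + 1)/3))/(-1 + (9 + 1)/3)) = 56*(3*(-7 + 2*(10*(⅓)))/(-1 + 10*(⅓))) = 56*(3*(-7 + 2*(10/3))/(-1 + 10/3)) = 56*(3*(-7 + 20/3)/(7/3)) = 56*(3*(3/7)*(-⅓)) = 56*(-3/7) = -24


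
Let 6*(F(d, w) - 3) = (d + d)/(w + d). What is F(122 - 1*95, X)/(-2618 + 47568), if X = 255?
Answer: 57/845060 ≈ 6.7451e-5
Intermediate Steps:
F(d, w) = 3 + d/(3*(d + w)) (F(d, w) = 3 + ((d + d)/(w + d))/6 = 3 + ((2*d)/(d + w))/6 = 3 + (2*d/(d + w))/6 = 3 + d/(3*(d + w)))
F(122 - 1*95, X)/(-2618 + 47568) = ((3*255 + 10*(122 - 1*95)/3)/((122 - 1*95) + 255))/(-2618 + 47568) = ((765 + 10*(122 - 95)/3)/((122 - 95) + 255))/44950 = ((765 + (10/3)*27)/(27 + 255))*(1/44950) = ((765 + 90)/282)*(1/44950) = ((1/282)*855)*(1/44950) = (285/94)*(1/44950) = 57/845060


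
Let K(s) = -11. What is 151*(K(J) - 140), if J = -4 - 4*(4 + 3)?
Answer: -22801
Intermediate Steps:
J = -32 (J = -4 - 4*7 = -4 - 28 = -32)
151*(K(J) - 140) = 151*(-11 - 140) = 151*(-151) = -22801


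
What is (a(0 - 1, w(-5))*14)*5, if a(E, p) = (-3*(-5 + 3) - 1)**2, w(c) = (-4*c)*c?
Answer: 1750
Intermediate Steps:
w(c) = -4*c**2
a(E, p) = 25 (a(E, p) = (-3*(-2) - 1)**2 = (6 - 1)**2 = 5**2 = 25)
(a(0 - 1, w(-5))*14)*5 = (25*14)*5 = 350*5 = 1750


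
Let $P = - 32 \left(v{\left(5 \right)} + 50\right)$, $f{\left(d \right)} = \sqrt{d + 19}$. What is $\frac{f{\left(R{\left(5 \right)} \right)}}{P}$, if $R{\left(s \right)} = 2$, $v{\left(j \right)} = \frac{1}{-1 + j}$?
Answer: $- \frac{\sqrt{21}}{1608} \approx -0.0028499$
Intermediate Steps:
$f{\left(d \right)} = \sqrt{19 + d}$
$P = -1608$ ($P = - 32 \left(\frac{1}{-1 + 5} + 50\right) = - 32 \left(\frac{1}{4} + 50\right) = \left(-32\right) \frac{201}{4} = -1608$)
$\frac{f{\left(R{\left(5 \right)} \right)}}{P} = \frac{\sqrt{19 + 2}}{-1608} = \sqrt{21} \left(- \frac{1}{1608}\right) = - \frac{\sqrt{21}}{1608}$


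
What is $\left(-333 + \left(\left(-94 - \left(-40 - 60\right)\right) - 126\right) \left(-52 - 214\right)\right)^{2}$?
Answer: $997738569$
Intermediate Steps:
$\left(-333 + \left(\left(-94 - \left(-40 - 60\right)\right) - 126\right) \left(-52 - 214\right)\right)^{2} = \left(-333 + \left(\left(-94 - \left(-40 - 60\right)\right) - 126\right) \left(-266\right)\right)^{2} = \left(-333 + \left(\left(-94 - -100\right) - 126\right) \left(-266\right)\right)^{2} = \left(-333 + \left(\left(-94 + 100\right) - 126\right) \left(-266\right)\right)^{2} = \left(-333 + \left(6 - 126\right) \left(-266\right)\right)^{2} = \left(-333 - -31920\right)^{2} = \left(-333 + 31920\right)^{2} = 31587^{2} = 997738569$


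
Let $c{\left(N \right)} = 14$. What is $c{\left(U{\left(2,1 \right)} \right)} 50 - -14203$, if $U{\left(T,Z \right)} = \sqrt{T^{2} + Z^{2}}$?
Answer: $14903$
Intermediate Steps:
$c{\left(U{\left(2,1 \right)} \right)} 50 - -14203 = 14 \cdot 50 - -14203 = 700 + 14203 = 14903$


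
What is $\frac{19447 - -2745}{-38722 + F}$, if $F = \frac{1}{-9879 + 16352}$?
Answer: $- \frac{143648816}{250647505} \approx -0.57311$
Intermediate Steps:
$F = \frac{1}{6473} \approx 0.00015449$
$\frac{19447 - -2745}{-38722 + F} = \frac{19447 - -2745}{-38722 + \frac{1}{6473}} = \frac{19447 + \left(-55 + 2800\right)}{- \frac{250647505}{6473}} = \left(19447 + 2745\right) \left(- \frac{6473}{250647505}\right) = 22192 \left(- \frac{6473}{250647505}\right) = - \frac{143648816}{250647505}$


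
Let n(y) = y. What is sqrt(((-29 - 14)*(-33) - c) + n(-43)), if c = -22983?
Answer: sqrt(24359) ≈ 156.07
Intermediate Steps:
sqrt(((-29 - 14)*(-33) - c) + n(-43)) = sqrt(((-29 - 14)*(-33) - 1*(-22983)) - 43) = sqrt((-43*(-33) + 22983) - 43) = sqrt((1419 + 22983) - 43) = sqrt(24402 - 43) = sqrt(24359)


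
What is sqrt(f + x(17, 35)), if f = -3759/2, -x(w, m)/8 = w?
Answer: I*sqrt(8062)/2 ≈ 44.894*I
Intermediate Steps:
x(w, m) = -8*w
f = -3759/2 ≈ -1879.5
sqrt(f + x(17, 35)) = sqrt(-3759/2 - 8*17) = sqrt(-3759/2 - 136) = sqrt(-4031/2) = I*sqrt(8062)/2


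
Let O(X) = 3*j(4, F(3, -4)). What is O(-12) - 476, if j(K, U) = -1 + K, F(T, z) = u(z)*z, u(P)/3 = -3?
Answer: -467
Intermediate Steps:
u(P) = -9 (u(P) = 3*(-3) = -9)
F(T, z) = -9*z
O(X) = 9 (O(X) = 3*(-1 + 4) = 3*3 = 9)
O(-12) - 476 = 9 - 476 = -467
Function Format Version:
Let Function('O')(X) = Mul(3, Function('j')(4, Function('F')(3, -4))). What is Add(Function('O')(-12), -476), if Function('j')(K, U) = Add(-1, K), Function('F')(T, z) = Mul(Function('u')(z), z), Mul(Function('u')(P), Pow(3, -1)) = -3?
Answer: -467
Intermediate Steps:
Function('u')(P) = -9 (Function('u')(P) = Mul(3, -3) = -9)
Function('F')(T, z) = Mul(-9, z)
Function('O')(X) = 9 (Function('O')(X) = Mul(3, Add(-1, 4)) = Mul(3, 3) = 9)
Add(Function('O')(-12), -476) = Add(9, -476) = -467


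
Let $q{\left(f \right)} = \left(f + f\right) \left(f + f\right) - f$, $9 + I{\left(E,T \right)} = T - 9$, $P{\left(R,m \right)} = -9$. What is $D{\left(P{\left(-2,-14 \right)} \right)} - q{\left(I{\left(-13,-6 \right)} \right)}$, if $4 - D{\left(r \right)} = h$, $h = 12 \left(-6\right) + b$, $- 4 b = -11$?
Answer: $- \frac{9019}{4} \approx -2254.8$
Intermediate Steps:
$b = \frac{11}{4}$ ($b = \left(- \frac{1}{4}\right) \left(-11\right) = \frac{11}{4} \approx 2.75$)
$h = - \frac{277}{4}$ ($h = 12 \left(-6\right) + \frac{11}{4} = -72 + \frac{11}{4} = - \frac{277}{4} \approx -69.25$)
$D{\left(r \right)} = \frac{293}{4}$ ($D{\left(r \right)} = 4 - - \frac{277}{4} = 4 + \frac{277}{4} = \frac{293}{4}$)
$I{\left(E,T \right)} = -18 + T$ ($I{\left(E,T \right)} = -9 + \left(T - 9\right) = -9 + \left(-9 + T\right) = -18 + T$)
$q{\left(f \right)} = - f + 4 f^{2}$ ($q{\left(f \right)} = 2 f 2 f - f = 4 f^{2} - f = - f + 4 f^{2}$)
$D{\left(P{\left(-2,-14 \right)} \right)} - q{\left(I{\left(-13,-6 \right)} \right)} = \frac{293}{4} - \left(-18 - 6\right) \left(-1 + 4 \left(-18 - 6\right)\right) = \frac{293}{4} - - 24 \left(-1 + 4 \left(-24\right)\right) = \frac{293}{4} - - 24 \left(-1 - 96\right) = \frac{293}{4} - \left(-24\right) \left(-97\right) = \frac{293}{4} - 2328 = - \frac{9019}{4}$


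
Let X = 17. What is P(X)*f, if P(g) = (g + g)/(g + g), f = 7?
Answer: 7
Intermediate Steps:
P(g) = 1 (P(g) = (2*g)/((2*g)) = (2*g)*(1/(2*g)) = 1)
P(X)*f = 1*7 = 7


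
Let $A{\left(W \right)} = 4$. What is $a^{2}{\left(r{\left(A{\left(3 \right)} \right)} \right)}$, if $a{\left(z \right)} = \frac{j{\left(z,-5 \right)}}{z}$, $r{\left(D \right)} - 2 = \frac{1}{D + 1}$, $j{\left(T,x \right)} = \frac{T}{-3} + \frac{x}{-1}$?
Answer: $\frac{4096}{1089} \approx 3.7612$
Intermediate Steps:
$j{\left(T,x \right)} = - x - \frac{T}{3}$ ($j{\left(T,x \right)} = T \left(- \frac{1}{3}\right) + x \left(-1\right) = - \frac{T}{3} - x = - x - \frac{T}{3}$)
$r{\left(D \right)} = 2 + \frac{1}{1 + D}$ ($r{\left(D \right)} = 2 + \frac{1}{D + 1} = 2 + \frac{1}{1 + D}$)
$a{\left(z \right)} = \frac{5 - \frac{z}{3}}{z}$ ($a{\left(z \right)} = \frac{\left(-1\right) \left(-5\right) - \frac{z}{3}}{z} = \frac{5 - \frac{z}{3}}{z}$)
$a^{2}{\left(r{\left(A{\left(3 \right)} \right)} \right)} = \left(\frac{15 - \frac{3 + 2 \cdot 4}{1 + 4}}{3 \frac{3 + 2 \cdot 4}{1 + 4}}\right)^{2} = \left(\frac{15 - \frac{3 + 8}{5}}{3 \frac{3 + 8}{5}}\right)^{2} = \left(\frac{15 - \frac{1}{5} \cdot 11}{3 \cdot \frac{1}{5} \cdot 11}\right)^{2} = \left(\frac{15 - \frac{11}{5}}{3 \cdot \frac{11}{5}}\right)^{2} = \left(\frac{1}{3} \cdot \frac{5}{11} \left(15 - \frac{11}{5}\right)\right)^{2} = \left(\frac{1}{3} \cdot \frac{5}{11} \cdot \frac{64}{5}\right)^{2} = \left(\frac{64}{33}\right)^{2} = \frac{4096}{1089}$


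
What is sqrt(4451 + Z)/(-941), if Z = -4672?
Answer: -I*sqrt(221)/941 ≈ -0.015798*I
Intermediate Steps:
sqrt(4451 + Z)/(-941) = sqrt(4451 - 4672)/(-941) = sqrt(-221)*(-1/941) = (I*sqrt(221))*(-1/941) = -I*sqrt(221)/941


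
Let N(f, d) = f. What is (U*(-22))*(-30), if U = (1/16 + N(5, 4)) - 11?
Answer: -15675/4 ≈ -3918.8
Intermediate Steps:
U = -95/16 (U = (1/16 + 5) - 11 = 81/16 - 11 = -95/16 ≈ -5.9375)
(U*(-22))*(-30) = -95/16*(-22)*(-30) = (1045/8)*(-30) = -15675/4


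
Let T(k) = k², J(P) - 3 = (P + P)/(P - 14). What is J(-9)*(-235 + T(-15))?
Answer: -870/23 ≈ -37.826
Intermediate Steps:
J(P) = 3 + 2*P/(-14 + P) (J(P) = 3 + (P + P)/(P - 14) = 3 + (2*P)/(-14 + P) = 3 + 2*P/(-14 + P))
J(-9)*(-235 + T(-15)) = ((-42 + 5*(-9))/(-14 - 9))*(-235 + (-15)²) = ((-42 - 45)/(-23))*(-235 + 225) = -1/23*(-87)*(-10) = (87/23)*(-10) = -870/23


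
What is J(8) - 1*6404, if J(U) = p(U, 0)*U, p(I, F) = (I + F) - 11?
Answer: -6428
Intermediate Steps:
p(I, F) = -11 + F + I (p(I, F) = (F + I) - 11 = -11 + F + I)
J(U) = U*(-11 + U) (J(U) = (-11 + 0 + U)*U = (-11 + U)*U = U*(-11 + U))
J(8) - 1*6404 = 8*(-11 + 8) - 1*6404 = 8*(-3) - 6404 = -24 - 6404 = -6428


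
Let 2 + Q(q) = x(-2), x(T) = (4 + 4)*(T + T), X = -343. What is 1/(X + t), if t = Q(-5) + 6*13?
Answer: -1/299 ≈ -0.0033445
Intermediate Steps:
x(T) = 16*T (x(T) = 8*(2*T) = 16*T)
Q(q) = -34 (Q(q) = -2 + 16*(-2) = -2 - 32 = -34)
t = 44 (t = -34 + 6*13 = -34 + 78 = 44)
1/(X + t) = 1/(-343 + 44) = 1/(-299) = -1/299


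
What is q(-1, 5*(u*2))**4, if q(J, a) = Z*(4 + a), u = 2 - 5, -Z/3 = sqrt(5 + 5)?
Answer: 3701505600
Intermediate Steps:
Z = -3*sqrt(10) (Z = -3*sqrt(5 + 5) = -3*sqrt(10) ≈ -9.4868)
u = -3
q(J, a) = -3*sqrt(10)*(4 + a) (q(J, a) = (-3*sqrt(10))*(4 + a) = -3*sqrt(10)*(4 + a))
q(-1, 5*(u*2))**4 = (3*sqrt(10)*(-4 - 5*(-3*2)))**4 = (3*sqrt(10)*(-4 - 5*(-6)))**4 = (3*sqrt(10)*(-4 - 1*(-30)))**4 = (3*sqrt(10)*(-4 + 30))**4 = (3*sqrt(10)*26)**4 = (78*sqrt(10))**4 = 3701505600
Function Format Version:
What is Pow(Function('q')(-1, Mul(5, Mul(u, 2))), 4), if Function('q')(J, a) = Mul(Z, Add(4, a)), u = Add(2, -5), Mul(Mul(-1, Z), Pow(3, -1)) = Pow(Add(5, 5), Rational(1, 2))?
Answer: 3701505600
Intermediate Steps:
Z = Mul(-3, Pow(10, Rational(1, 2))) (Z = Mul(-3, Pow(Add(5, 5), Rational(1, 2))) = Mul(-3, Pow(10, Rational(1, 2))) ≈ -9.4868)
u = -3
Function('q')(J, a) = Mul(-3, Pow(10, Rational(1, 2)), Add(4, a)) (Function('q')(J, a) = Mul(Mul(-3, Pow(10, Rational(1, 2))), Add(4, a)) = Mul(-3, Pow(10, Rational(1, 2)), Add(4, a)))
Pow(Function('q')(-1, Mul(5, Mul(u, 2))), 4) = Pow(Mul(3, Pow(10, Rational(1, 2)), Add(-4, Mul(-1, Mul(5, Mul(-3, 2))))), 4) = Pow(Mul(3, Pow(10, Rational(1, 2)), Add(-4, Mul(-1, Mul(5, -6)))), 4) = Pow(Mul(3, Pow(10, Rational(1, 2)), Add(-4, Mul(-1, -30))), 4) = Pow(Mul(3, Pow(10, Rational(1, 2)), Add(-4, 30)), 4) = Pow(Mul(3, Pow(10, Rational(1, 2)), 26), 4) = Pow(Mul(78, Pow(10, Rational(1, 2))), 4) = 3701505600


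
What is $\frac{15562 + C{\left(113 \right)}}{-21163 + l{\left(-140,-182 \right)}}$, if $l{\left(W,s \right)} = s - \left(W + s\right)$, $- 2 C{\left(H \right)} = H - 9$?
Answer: $- \frac{15510}{21023} \approx -0.73776$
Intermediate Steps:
$C{\left(H \right)} = \frac{9}{2} - \frac{H}{2}$ ($C{\left(H \right)} = - \frac{H - 9}{2} = - \frac{-9 + H}{2} = \frac{9}{2} - \frac{H}{2}$)
$l{\left(W,s \right)} = - W$ ($l{\left(W,s \right)} = s - \left(W + s\right) = - W$)
$\frac{15562 + C{\left(113 \right)}}{-21163 + l{\left(-140,-182 \right)}} = \frac{15562 + \left(\frac{9}{2} - \frac{113}{2}\right)}{-21163 - -140} = \frac{15562 + \left(\frac{9}{2} - \frac{113}{2}\right)}{-21163 + 140} = \frac{15562 - 52}{-21023} = 15510 \left(- \frac{1}{21023}\right) = - \frac{15510}{21023}$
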